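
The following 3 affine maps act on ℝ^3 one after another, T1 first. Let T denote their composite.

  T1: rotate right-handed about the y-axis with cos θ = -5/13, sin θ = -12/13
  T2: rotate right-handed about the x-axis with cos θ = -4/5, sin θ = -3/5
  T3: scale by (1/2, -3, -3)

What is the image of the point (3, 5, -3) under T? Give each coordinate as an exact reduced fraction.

T1 rotate right-handed about the y-axis with cos θ = -5/13, sin θ = -12/13: (3, 5, -3) → (21/13, 5, 51/13)
T2 rotate right-handed about the x-axis with cos θ = -4/5, sin θ = -3/5: (21/13, 5, 51/13) → (21/13, -107/65, -399/65)
T3 scale by (1/2, -3, -3): (21/13, -107/65, -399/65) → (21/26, 321/65, 1197/65)

T(p) = (21/26, 321/65, 1197/65)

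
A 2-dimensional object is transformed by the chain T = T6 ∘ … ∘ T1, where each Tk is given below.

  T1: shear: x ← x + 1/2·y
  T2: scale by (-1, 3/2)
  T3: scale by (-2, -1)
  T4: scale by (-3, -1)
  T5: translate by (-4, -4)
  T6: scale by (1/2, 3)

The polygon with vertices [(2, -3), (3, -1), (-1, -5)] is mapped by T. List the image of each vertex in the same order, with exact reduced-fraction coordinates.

image vertices: (-7/2, -51/2), (-19/2, -33/2), (17/2, -69/2)

T1 shear: x ← x + 1/2·y: (2, -3) → (1/2, -3); (3, -1) → (5/2, -1); (-1, -5) → (-7/2, -5)
T2 scale by (-1, 3/2): (1/2, -3) → (-1/2, -9/2); (5/2, -1) → (-5/2, -3/2); (-7/2, -5) → (7/2, -15/2)
T3 scale by (-2, -1): (-1/2, -9/2) → (1, 9/2); (-5/2, -3/2) → (5, 3/2); (7/2, -15/2) → (-7, 15/2)
T4 scale by (-3, -1): (1, 9/2) → (-3, -9/2); (5, 3/2) → (-15, -3/2); (-7, 15/2) → (21, -15/2)
T5 translate by (-4, -4): (-3, -9/2) → (-7, -17/2); (-15, -3/2) → (-19, -11/2); (21, -15/2) → (17, -23/2)
T6 scale by (1/2, 3): (-7, -17/2) → (-7/2, -51/2); (-19, -11/2) → (-19/2, -33/2); (17, -23/2) → (17/2, -69/2)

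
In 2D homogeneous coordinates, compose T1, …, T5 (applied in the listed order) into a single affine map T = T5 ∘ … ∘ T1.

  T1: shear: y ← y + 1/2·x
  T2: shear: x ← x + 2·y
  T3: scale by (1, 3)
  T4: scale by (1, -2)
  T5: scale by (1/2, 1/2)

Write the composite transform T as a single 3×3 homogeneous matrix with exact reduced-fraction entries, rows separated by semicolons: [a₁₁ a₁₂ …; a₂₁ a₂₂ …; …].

T = [1 1 0; -3/2 -3 0; 0 0 1]

T1 = [1 0 0; 1/2 1 0; 0 0 1]
T2·T1 = [2 2 0; 1/2 1 0; 0 0 1]
T3·…·T1 = [2 2 0; 3/2 3 0; 0 0 1]
T4·…·T1 = [2 2 0; -3 -6 0; 0 0 1]
T5·…·T1 = [1 1 0; -3/2 -3 0; 0 0 1]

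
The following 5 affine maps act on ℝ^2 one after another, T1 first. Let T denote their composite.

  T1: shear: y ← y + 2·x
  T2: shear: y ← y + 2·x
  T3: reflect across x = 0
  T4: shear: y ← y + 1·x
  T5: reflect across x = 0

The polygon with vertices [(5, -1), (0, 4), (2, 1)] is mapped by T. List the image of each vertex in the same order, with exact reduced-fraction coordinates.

T1 shear: y ← y + 2·x: (5, -1) → (5, 9); (0, 4) → (0, 4); (2, 1) → (2, 5)
T2 shear: y ← y + 2·x: (5, 9) → (5, 19); (0, 4) → (0, 4); (2, 5) → (2, 9)
T3 reflect across x = 0: (5, 19) → (-5, 19); (0, 4) → (0, 4); (2, 9) → (-2, 9)
T4 shear: y ← y + 1·x: (-5, 19) → (-5, 14); (0, 4) → (0, 4); (-2, 9) → (-2, 7)
T5 reflect across x = 0: (-5, 14) → (5, 14); (0, 4) → (0, 4); (-2, 7) → (2, 7)

image vertices: (5, 14), (0, 4), (2, 7)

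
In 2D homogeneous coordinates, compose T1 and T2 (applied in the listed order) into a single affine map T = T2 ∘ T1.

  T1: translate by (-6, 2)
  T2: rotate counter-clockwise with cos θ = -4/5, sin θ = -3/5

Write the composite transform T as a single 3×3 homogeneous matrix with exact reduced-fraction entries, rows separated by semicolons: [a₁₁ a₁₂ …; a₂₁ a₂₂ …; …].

T1 = [1 0 -6; 0 1 2; 0 0 1]
T2·T1 = [-4/5 3/5 6; -3/5 -4/5 2; 0 0 1]

T = [-4/5 3/5 6; -3/5 -4/5 2; 0 0 1]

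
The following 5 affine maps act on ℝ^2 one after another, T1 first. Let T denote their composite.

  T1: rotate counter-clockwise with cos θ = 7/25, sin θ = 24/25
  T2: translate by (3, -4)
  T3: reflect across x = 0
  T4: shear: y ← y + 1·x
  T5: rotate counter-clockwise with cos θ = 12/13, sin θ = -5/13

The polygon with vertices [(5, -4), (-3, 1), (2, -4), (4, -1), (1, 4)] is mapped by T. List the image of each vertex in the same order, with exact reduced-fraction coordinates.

T1 rotate counter-clockwise with cos θ = 7/25, sin θ = 24/25: (5, -4) → (131/25, 92/25); (-3, 1) → (-9/5, -13/5); (2, -4) → (22/5, 4/5); (4, -1) → (52/25, 89/25); (1, 4) → (-89/25, 52/25)
T2 translate by (3, -4): (131/25, 92/25) → (206/25, -8/25); (-9/5, -13/5) → (6/5, -33/5); (22/5, 4/5) → (37/5, -16/5); (52/25, 89/25) → (127/25, -11/25); (-89/25, 52/25) → (-14/25, -48/25)
T3 reflect across x = 0: (206/25, -8/25) → (-206/25, -8/25); (6/5, -33/5) → (-6/5, -33/5); (37/5, -16/5) → (-37/5, -16/5); (127/25, -11/25) → (-127/25, -11/25); (-14/25, -48/25) → (14/25, -48/25)
T4 shear: y ← y + 1·x: (-206/25, -8/25) → (-206/25, -214/25); (-6/5, -33/5) → (-6/5, -39/5); (-37/5, -16/5) → (-37/5, -53/5); (-127/25, -11/25) → (-127/25, -138/25); (14/25, -48/25) → (14/25, -34/25)
T5 rotate counter-clockwise with cos θ = 12/13, sin θ = -5/13: (-206/25, -214/25) → (-3542/325, -1538/325); (-6/5, -39/5) → (-267/65, -438/65); (-37/5, -53/5) → (-709/65, -451/65); (-127/25, -138/25) → (-2214/325, -1021/325); (14/25, -34/25) → (-2/325, -478/325)

image vertices: (-3542/325, -1538/325), (-267/65, -438/65), (-709/65, -451/65), (-2214/325, -1021/325), (-2/325, -478/325)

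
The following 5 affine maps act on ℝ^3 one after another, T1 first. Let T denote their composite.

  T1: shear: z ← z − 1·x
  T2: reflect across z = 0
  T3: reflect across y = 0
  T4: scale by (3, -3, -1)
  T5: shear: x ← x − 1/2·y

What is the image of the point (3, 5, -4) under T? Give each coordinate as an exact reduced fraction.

T1 shear: z ← z − 1·x: (3, 5, -4) → (3, 5, -7)
T2 reflect across z = 0: (3, 5, -7) → (3, 5, 7)
T3 reflect across y = 0: (3, 5, 7) → (3, -5, 7)
T4 scale by (3, -3, -1): (3, -5, 7) → (9, 15, -7)
T5 shear: x ← x − 1/2·y: (9, 15, -7) → (3/2, 15, -7)

T(p) = (3/2, 15, -7)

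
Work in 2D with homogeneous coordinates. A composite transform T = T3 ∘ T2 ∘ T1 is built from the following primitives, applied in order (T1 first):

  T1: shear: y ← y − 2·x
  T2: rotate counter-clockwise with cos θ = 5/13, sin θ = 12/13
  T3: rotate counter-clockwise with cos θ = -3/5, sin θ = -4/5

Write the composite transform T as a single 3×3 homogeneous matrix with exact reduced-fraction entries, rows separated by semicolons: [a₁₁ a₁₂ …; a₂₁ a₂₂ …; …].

T1 = [1 0 0; -2 1 0; 0 0 1]
T2·T1 = [29/13 -12/13 0; 2/13 5/13 0; 0 0 1]
T3·…·T1 = [-79/65 56/65 0; -122/65 33/65 0; 0 0 1]

T = [-79/65 56/65 0; -122/65 33/65 0; 0 0 1]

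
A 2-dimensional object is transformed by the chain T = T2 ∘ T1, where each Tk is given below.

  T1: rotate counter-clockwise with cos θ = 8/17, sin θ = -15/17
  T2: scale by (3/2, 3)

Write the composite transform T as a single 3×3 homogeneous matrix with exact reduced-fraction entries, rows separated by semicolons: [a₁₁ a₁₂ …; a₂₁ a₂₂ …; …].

T = [12/17 45/34 0; -45/17 24/17 0; 0 0 1]

T1 = [8/17 15/17 0; -15/17 8/17 0; 0 0 1]
T2·T1 = [12/17 45/34 0; -45/17 24/17 0; 0 0 1]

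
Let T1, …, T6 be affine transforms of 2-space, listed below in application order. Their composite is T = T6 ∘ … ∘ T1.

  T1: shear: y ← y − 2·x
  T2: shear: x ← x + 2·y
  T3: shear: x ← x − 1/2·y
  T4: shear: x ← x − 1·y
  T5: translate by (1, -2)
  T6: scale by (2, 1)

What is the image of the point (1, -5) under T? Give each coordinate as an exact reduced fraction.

T1 shear: y ← y − 2·x: (1, -5) → (1, -7)
T2 shear: x ← x + 2·y: (1, -7) → (-13, -7)
T3 shear: x ← x − 1/2·y: (-13, -7) → (-19/2, -7)
T4 shear: x ← x − 1·y: (-19/2, -7) → (-5/2, -7)
T5 translate by (1, -2): (-5/2, -7) → (-3/2, -9)
T6 scale by (2, 1): (-3/2, -9) → (-3, -9)

T(p) = (-3, -9)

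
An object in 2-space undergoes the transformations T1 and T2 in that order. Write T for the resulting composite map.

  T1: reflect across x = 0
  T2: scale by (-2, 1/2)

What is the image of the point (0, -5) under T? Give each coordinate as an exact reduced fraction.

T1 reflect across x = 0: (0, -5) → (0, -5)
T2 scale by (-2, 1/2): (0, -5) → (0, -5/2)

T(p) = (0, -5/2)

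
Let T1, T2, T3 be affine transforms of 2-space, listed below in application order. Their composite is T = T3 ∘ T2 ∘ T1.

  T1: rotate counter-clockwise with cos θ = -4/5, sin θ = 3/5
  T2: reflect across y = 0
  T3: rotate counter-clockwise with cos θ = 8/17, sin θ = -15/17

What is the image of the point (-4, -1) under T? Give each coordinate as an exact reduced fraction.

T1 rotate counter-clockwise with cos θ = -4/5, sin θ = 3/5: (-4, -1) → (19/5, -8/5)
T2 reflect across y = 0: (19/5, -8/5) → (19/5, 8/5)
T3 rotate counter-clockwise with cos θ = 8/17, sin θ = -15/17: (19/5, 8/5) → (16/5, -13/5)

T(p) = (16/5, -13/5)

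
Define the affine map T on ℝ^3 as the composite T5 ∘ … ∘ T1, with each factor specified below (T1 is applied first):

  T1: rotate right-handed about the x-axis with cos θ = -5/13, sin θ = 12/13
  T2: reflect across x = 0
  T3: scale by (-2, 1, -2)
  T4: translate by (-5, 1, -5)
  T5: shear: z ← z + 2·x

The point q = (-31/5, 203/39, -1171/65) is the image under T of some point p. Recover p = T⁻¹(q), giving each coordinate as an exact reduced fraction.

p = (-3/5, -4/3, -4)

T1 = [1 0 0 0; 0 -5/13 -12/13 0; 0 12/13 -5/13 0; 0 0 0 1]
T2·T1 = [-1 0 0 0; 0 -5/13 -12/13 0; 0 12/13 -5/13 0; 0 0 0 1]
T3·…·T1 = [2 0 0 0; 0 -5/13 -12/13 0; 0 -24/13 10/13 0; 0 0 0 1]
T4·…·T1 = [2 0 0 -5; 0 -5/13 -12/13 1; 0 -24/13 10/13 -5; 0 0 0 1]
T5·…·T1 = [2 0 0 -5; 0 -5/13 -12/13 1; 4 -24/13 10/13 -15; 0 0 0 1]
det M = -4; M⁻¹ = [1/2 0 0 5/2; 12/13 -5/13 -6/13 -25/13; -5/13 -12/13 5/26 49/26; 0 0 0 1]
M⁻¹ · (-31/5, 203/39, -1171/65)ᵀ = (-3/5, -4/3, -4)ᵀ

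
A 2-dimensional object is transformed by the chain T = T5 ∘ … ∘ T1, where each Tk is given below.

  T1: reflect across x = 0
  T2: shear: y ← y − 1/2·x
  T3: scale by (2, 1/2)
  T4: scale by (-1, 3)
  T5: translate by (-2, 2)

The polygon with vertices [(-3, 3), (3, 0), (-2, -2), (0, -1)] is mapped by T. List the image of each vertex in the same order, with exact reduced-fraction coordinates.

image vertices: (-8, 17/4), (4, 17/4), (-6, -5/2), (-2, 1/2)

T1 reflect across x = 0: (-3, 3) → (3, 3); (3, 0) → (-3, 0); (-2, -2) → (2, -2); (0, -1) → (0, -1)
T2 shear: y ← y − 1/2·x: (3, 3) → (3, 3/2); (-3, 0) → (-3, 3/2); (2, -2) → (2, -3); (0, -1) → (0, -1)
T3 scale by (2, 1/2): (3, 3/2) → (6, 3/4); (-3, 3/2) → (-6, 3/4); (2, -3) → (4, -3/2); (0, -1) → (0, -1/2)
T4 scale by (-1, 3): (6, 3/4) → (-6, 9/4); (-6, 3/4) → (6, 9/4); (4, -3/2) → (-4, -9/2); (0, -1/2) → (0, -3/2)
T5 translate by (-2, 2): (-6, 9/4) → (-8, 17/4); (6, 9/4) → (4, 17/4); (-4, -9/2) → (-6, -5/2); (0, -3/2) → (-2, 1/2)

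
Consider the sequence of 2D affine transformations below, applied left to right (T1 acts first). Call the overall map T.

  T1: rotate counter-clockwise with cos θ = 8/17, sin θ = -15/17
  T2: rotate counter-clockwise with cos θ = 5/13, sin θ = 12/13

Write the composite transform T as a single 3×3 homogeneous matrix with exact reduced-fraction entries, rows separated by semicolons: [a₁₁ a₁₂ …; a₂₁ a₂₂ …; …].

T1 = [8/17 15/17 0; -15/17 8/17 0; 0 0 1]
T2·T1 = [220/221 -21/221 0; 21/221 220/221 0; 0 0 1]

T = [220/221 -21/221 0; 21/221 220/221 0; 0 0 1]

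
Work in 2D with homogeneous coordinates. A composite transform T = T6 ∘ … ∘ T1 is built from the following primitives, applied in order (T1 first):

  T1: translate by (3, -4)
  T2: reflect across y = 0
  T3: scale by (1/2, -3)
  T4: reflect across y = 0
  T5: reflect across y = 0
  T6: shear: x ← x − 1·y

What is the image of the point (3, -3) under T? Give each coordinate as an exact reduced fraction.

T1 translate by (3, -4): (3, -3) → (6, -7)
T2 reflect across y = 0: (6, -7) → (6, 7)
T3 scale by (1/2, -3): (6, 7) → (3, -21)
T4 reflect across y = 0: (3, -21) → (3, 21)
T5 reflect across y = 0: (3, 21) → (3, -21)
T6 shear: x ← x − 1·y: (3, -21) → (24, -21)

T(p) = (24, -21)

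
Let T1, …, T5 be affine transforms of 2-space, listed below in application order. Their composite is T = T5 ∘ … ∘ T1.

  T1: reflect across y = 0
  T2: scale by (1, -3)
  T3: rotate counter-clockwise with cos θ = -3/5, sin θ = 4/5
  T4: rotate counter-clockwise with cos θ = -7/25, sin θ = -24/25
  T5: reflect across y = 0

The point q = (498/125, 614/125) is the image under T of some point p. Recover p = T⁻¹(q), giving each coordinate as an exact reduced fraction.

T1 = [1 0 0; 0 -1 0; 0 0 1]
T2·T1 = [1 0 0; 0 3 0; 0 0 1]
T3·…·T1 = [-3/5 -12/5 0; 4/5 -9/5 0; 0 0 1]
T4·…·T1 = [117/125 -132/125 0; 44/125 351/125 0; 0 0 1]
T5·…·T1 = [117/125 -132/125 0; -44/125 -351/125 0; 0 0 1]
det M = -3; M⁻¹ = [117/125 -44/125 0; -44/375 -39/125 0; 0 0 1]
M⁻¹ · (498/125, 614/125)ᵀ = (2, -2)ᵀ

p = (2, -2)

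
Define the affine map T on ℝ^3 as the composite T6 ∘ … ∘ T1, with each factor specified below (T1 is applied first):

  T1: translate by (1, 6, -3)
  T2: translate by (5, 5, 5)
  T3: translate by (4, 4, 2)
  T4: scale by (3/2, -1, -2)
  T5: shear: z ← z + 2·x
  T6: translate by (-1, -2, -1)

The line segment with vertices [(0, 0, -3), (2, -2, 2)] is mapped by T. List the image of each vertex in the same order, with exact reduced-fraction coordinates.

T1 translate by (1, 6, -3): (0, 0, -3) → (1, 6, -6); (2, -2, 2) → (3, 4, -1)
T2 translate by (5, 5, 5): (1, 6, -6) → (6, 11, -1); (3, 4, -1) → (8, 9, 4)
T3 translate by (4, 4, 2): (6, 11, -1) → (10, 15, 1); (8, 9, 4) → (12, 13, 6)
T4 scale by (3/2, -1, -2): (10, 15, 1) → (15, -15, -2); (12, 13, 6) → (18, -13, -12)
T5 shear: z ← z + 2·x: (15, -15, -2) → (15, -15, 28); (18, -13, -12) → (18, -13, 24)
T6 translate by (-1, -2, -1): (15, -15, 28) → (14, -17, 27); (18, -13, 24) → (17, -15, 23)

image vertices: (14, -17, 27), (17, -15, 23)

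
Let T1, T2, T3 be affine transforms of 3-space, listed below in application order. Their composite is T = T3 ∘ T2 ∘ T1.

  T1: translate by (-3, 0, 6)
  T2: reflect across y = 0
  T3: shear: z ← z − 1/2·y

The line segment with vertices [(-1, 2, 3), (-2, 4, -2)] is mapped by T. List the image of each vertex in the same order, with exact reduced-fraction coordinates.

T1 translate by (-3, 0, 6): (-1, 2, 3) → (-4, 2, 9); (-2, 4, -2) → (-5, 4, 4)
T2 reflect across y = 0: (-4, 2, 9) → (-4, -2, 9); (-5, 4, 4) → (-5, -4, 4)
T3 shear: z ← z − 1/2·y: (-4, -2, 9) → (-4, -2, 10); (-5, -4, 4) → (-5, -4, 6)

image vertices: (-4, -2, 10), (-5, -4, 6)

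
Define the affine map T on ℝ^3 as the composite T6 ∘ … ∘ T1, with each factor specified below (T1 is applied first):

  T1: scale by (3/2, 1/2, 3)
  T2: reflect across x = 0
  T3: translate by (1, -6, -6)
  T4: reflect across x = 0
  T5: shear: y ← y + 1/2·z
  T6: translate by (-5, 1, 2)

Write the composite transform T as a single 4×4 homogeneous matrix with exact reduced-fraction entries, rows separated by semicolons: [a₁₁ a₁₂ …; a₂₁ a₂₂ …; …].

T1 = [3/2 0 0 0; 0 1/2 0 0; 0 0 3 0; 0 0 0 1]
T2·T1 = [-3/2 0 0 0; 0 1/2 0 0; 0 0 3 0; 0 0 0 1]
T3·…·T1 = [-3/2 0 0 1; 0 1/2 0 -6; 0 0 3 -6; 0 0 0 1]
T4·…·T1 = [3/2 0 0 -1; 0 1/2 0 -6; 0 0 3 -6; 0 0 0 1]
T5·…·T1 = [3/2 0 0 -1; 0 1/2 3/2 -9; 0 0 3 -6; 0 0 0 1]
T6·…·T1 = [3/2 0 0 -6; 0 1/2 3/2 -8; 0 0 3 -4; 0 0 0 1]

T = [3/2 0 0 -6; 0 1/2 3/2 -8; 0 0 3 -4; 0 0 0 1]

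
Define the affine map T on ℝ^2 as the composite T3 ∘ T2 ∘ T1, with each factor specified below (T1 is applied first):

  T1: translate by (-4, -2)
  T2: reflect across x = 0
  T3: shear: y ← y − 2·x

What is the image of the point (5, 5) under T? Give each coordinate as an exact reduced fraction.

T1 translate by (-4, -2): (5, 5) → (1, 3)
T2 reflect across x = 0: (1, 3) → (-1, 3)
T3 shear: y ← y − 2·x: (-1, 3) → (-1, 5)

T(p) = (-1, 5)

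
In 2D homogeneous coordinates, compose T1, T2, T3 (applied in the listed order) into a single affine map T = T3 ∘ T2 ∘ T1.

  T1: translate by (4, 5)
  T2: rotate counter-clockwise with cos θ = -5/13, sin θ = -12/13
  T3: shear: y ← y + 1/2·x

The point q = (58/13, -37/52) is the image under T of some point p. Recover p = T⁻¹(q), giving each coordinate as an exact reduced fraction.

p = (-3, 1/4)

T1 = [1 0 4; 0 1 5; 0 0 1]
T2·T1 = [-5/13 12/13 40/13; -12/13 -5/13 -73/13; 0 0 1]
T3·…·T1 = [-5/13 12/13 40/13; -29/26 1/13 -53/13; 0 0 1]
det M = 1; M⁻¹ = [1/13 -12/13 -4; 29/26 -5/13 -5; 0 0 1]
M⁻¹ · (58/13, -37/52)ᵀ = (-3, 1/4)ᵀ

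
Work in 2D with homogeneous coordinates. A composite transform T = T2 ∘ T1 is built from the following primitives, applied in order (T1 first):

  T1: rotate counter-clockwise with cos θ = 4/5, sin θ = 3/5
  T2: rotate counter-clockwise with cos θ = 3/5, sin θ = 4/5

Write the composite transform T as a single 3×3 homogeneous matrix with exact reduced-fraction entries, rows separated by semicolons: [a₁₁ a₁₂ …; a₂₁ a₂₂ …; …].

T1 = [4/5 -3/5 0; 3/5 4/5 0; 0 0 1]
T2·T1 = [0 -1 0; 1 0 0; 0 0 1]

T = [0 -1 0; 1 0 0; 0 0 1]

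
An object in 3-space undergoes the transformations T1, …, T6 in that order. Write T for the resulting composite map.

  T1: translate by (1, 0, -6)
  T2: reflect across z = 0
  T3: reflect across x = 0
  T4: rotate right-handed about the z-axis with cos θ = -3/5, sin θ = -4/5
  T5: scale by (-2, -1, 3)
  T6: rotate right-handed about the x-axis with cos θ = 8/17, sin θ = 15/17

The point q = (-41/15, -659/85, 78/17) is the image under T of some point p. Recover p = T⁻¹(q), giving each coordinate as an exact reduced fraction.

p = (-1/2, 4/3, 3)

T1 = [1 0 0 1; 0 1 0 0; 0 0 1 -6; 0 0 0 1]
T2·T1 = [1 0 0 1; 0 1 0 0; 0 0 -1 6; 0 0 0 1]
T3·…·T1 = [-1 0 0 -1; 0 1 0 0; 0 0 -1 6; 0 0 0 1]
T4·…·T1 = [3/5 4/5 0 3/5; 4/5 -3/5 0 4/5; 0 0 -1 6; 0 0 0 1]
T5·…·T1 = [-6/5 -8/5 0 -6/5; -4/5 3/5 0 -4/5; 0 0 -3 18; 0 0 0 1]
T6·…·T1 = [-6/5 -8/5 0 -6/5; -32/85 24/85 45/17 -1382/85; -12/17 9/17 -24/17 132/17; 0 0 0 1]
det M = 6; M⁻¹ = [-3/10 -32/85 -12/17 -1; -2/5 24/85 9/17 0; 0 5/17 -8/51 6; 0 0 0 1]
M⁻¹ · (-41/15, -659/85, 78/17)ᵀ = (-1/2, 4/3, 3)ᵀ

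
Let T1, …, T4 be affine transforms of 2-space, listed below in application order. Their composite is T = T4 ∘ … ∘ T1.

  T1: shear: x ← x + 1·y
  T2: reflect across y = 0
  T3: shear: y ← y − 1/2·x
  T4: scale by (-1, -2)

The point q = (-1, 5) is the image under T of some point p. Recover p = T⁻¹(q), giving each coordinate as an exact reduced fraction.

T1 = [1 1 0; 0 1 0; 0 0 1]
T2·T1 = [1 1 0; 0 -1 0; 0 0 1]
T3·…·T1 = [1 1 0; -1/2 -3/2 0; 0 0 1]
T4·…·T1 = [-1 -1 0; 1 3 0; 0 0 1]
det M = -2; M⁻¹ = [-3/2 -1/2 0; 1/2 1/2 0; 0 0 1]
M⁻¹ · (-1, 5)ᵀ = (-1, 2)ᵀ

p = (-1, 2)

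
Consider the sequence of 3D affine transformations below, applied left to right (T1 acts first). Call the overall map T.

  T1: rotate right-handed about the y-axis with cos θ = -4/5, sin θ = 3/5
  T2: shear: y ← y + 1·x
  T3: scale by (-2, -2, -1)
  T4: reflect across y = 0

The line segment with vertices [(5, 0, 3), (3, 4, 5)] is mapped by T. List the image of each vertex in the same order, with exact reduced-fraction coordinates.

T1 rotate right-handed about the y-axis with cos θ = -4/5, sin θ = 3/5: (5, 0, 3) → (-11/5, 0, -27/5); (3, 4, 5) → (3/5, 4, -29/5)
T2 shear: y ← y + 1·x: (-11/5, 0, -27/5) → (-11/5, -11/5, -27/5); (3/5, 4, -29/5) → (3/5, 23/5, -29/5)
T3 scale by (-2, -2, -1): (-11/5, -11/5, -27/5) → (22/5, 22/5, 27/5); (3/5, 23/5, -29/5) → (-6/5, -46/5, 29/5)
T4 reflect across y = 0: (22/5, 22/5, 27/5) → (22/5, -22/5, 27/5); (-6/5, -46/5, 29/5) → (-6/5, 46/5, 29/5)

image vertices: (22/5, -22/5, 27/5), (-6/5, 46/5, 29/5)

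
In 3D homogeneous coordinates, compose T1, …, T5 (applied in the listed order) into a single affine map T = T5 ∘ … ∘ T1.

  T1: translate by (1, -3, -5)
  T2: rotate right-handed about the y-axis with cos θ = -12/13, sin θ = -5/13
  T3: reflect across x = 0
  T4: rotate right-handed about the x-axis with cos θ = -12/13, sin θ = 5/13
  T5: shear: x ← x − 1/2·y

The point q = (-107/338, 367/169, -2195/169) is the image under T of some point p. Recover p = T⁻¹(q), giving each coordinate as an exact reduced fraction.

p = (4, -4, -5)

T1 = [1 0 0 1; 0 1 0 -3; 0 0 1 -5; 0 0 0 1]
T2·T1 = [-12/13 0 -5/13 1; 0 1 0 -3; 5/13 0 -12/13 5; 0 0 0 1]
T3·…·T1 = [12/13 0 5/13 -1; 0 1 0 -3; 5/13 0 -12/13 5; 0 0 0 1]
T4·…·T1 = [12/13 0 5/13 -1; -25/169 -12/13 60/169 11/13; -60/169 5/13 144/169 -75/13; 0 0 0 1]
T5·…·T1 = [337/338 6/13 35/169 -37/26; -25/169 -12/13 60/169 11/13; -60/169 5/13 144/169 -75/13; 0 0 0 1]
det M = -1; M⁻¹ = [12/13 53/169 -60/169 -1; 0 -12/13 5/13 3; 5/13 185/338 144/169 5; 0 0 0 1]
M⁻¹ · (-107/338, 367/169, -2195/169)ᵀ = (4, -4, -5)ᵀ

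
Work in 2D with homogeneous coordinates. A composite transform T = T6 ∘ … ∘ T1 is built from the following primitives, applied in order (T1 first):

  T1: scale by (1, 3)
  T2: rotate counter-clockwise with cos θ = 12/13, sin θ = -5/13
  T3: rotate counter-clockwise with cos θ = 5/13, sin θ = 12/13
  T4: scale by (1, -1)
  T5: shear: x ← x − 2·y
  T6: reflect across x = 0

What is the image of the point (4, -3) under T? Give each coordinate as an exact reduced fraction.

T(p) = (-343/169, 604/169)

T1 scale by (1, 3): (4, -3) → (4, -9)
T2 rotate counter-clockwise with cos θ = 12/13, sin θ = -5/13: (4, -9) → (3/13, -128/13)
T3 rotate counter-clockwise with cos θ = 5/13, sin θ = 12/13: (3/13, -128/13) → (1551/169, -604/169)
T4 scale by (1, -1): (1551/169, -604/169) → (1551/169, 604/169)
T5 shear: x ← x − 2·y: (1551/169, 604/169) → (343/169, 604/169)
T6 reflect across x = 0: (343/169, 604/169) → (-343/169, 604/169)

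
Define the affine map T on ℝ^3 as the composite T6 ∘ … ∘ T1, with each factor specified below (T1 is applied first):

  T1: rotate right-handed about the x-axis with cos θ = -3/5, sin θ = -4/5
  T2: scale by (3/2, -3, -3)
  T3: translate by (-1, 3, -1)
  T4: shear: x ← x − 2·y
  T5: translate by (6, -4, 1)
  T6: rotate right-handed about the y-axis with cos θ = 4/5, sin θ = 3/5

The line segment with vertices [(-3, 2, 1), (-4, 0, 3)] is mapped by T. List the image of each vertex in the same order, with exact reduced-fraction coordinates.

image vertices: (-59/25, 1/5, 501/50), (229/25, -41/5, -3/25)

T1 rotate right-handed about the x-axis with cos θ = -3/5, sin θ = -4/5: (-3, 2, 1) → (-3, -2/5, -11/5); (-4, 0, 3) → (-4, 12/5, -9/5)
T2 scale by (3/2, -3, -3): (-3, -2/5, -11/5) → (-9/2, 6/5, 33/5); (-4, 12/5, -9/5) → (-6, -36/5, 27/5)
T3 translate by (-1, 3, -1): (-9/2, 6/5, 33/5) → (-11/2, 21/5, 28/5); (-6, -36/5, 27/5) → (-7, -21/5, 22/5)
T4 shear: x ← x − 2·y: (-11/2, 21/5, 28/5) → (-139/10, 21/5, 28/5); (-7, -21/5, 22/5) → (7/5, -21/5, 22/5)
T5 translate by (6, -4, 1): (-139/10, 21/5, 28/5) → (-79/10, 1/5, 33/5); (7/5, -21/5, 22/5) → (37/5, -41/5, 27/5)
T6 rotate right-handed about the y-axis with cos θ = 4/5, sin θ = 3/5: (-79/10, 1/5, 33/5) → (-59/25, 1/5, 501/50); (37/5, -41/5, 27/5) → (229/25, -41/5, -3/25)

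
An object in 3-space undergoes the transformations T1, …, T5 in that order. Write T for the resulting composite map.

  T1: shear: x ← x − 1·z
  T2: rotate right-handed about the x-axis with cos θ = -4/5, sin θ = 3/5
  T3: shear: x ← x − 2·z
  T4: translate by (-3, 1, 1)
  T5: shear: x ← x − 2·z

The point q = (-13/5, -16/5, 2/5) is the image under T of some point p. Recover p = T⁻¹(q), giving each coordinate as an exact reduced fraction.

T1 = [1 0 -1 0; 0 1 0 0; 0 0 1 0; 0 0 0 1]
T2·T1 = [1 0 -1 0; 0 -4/5 -3/5 0; 0 3/5 -4/5 0; 0 0 0 1]
T3·…·T1 = [1 -6/5 3/5 0; 0 -4/5 -3/5 0; 0 3/5 -4/5 0; 0 0 0 1]
T4·…·T1 = [1 -6/5 3/5 -3; 0 -4/5 -3/5 1; 0 3/5 -4/5 1; 0 0 0 1]
T5·…·T1 = [1 -12/5 11/5 -5; 0 -4/5 -3/5 1; 0 3/5 -4/5 1; 0 0 0 1]
det M = 1; M⁻¹ = [1 -3/5 16/5 12/5; 0 -4/5 3/5 1/5; 0 -3/5 -4/5 7/5; 0 0 0 1]
M⁻¹ · (-13/5, -16/5, 2/5)ᵀ = (3, 3, 3)ᵀ

p = (3, 3, 3)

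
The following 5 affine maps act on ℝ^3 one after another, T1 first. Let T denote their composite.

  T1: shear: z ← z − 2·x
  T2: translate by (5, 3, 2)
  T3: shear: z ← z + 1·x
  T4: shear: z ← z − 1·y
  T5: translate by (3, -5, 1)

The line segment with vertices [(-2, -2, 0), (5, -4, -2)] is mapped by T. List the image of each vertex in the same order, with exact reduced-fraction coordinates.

image vertices: (6, -4, 9), (13, -6, 2)

T1 shear: z ← z − 2·x: (-2, -2, 0) → (-2, -2, 4); (5, -4, -2) → (5, -4, -12)
T2 translate by (5, 3, 2): (-2, -2, 4) → (3, 1, 6); (5, -4, -12) → (10, -1, -10)
T3 shear: z ← z + 1·x: (3, 1, 6) → (3, 1, 9); (10, -1, -10) → (10, -1, 0)
T4 shear: z ← z − 1·y: (3, 1, 9) → (3, 1, 8); (10, -1, 0) → (10, -1, 1)
T5 translate by (3, -5, 1): (3, 1, 8) → (6, -4, 9); (10, -1, 1) → (13, -6, 2)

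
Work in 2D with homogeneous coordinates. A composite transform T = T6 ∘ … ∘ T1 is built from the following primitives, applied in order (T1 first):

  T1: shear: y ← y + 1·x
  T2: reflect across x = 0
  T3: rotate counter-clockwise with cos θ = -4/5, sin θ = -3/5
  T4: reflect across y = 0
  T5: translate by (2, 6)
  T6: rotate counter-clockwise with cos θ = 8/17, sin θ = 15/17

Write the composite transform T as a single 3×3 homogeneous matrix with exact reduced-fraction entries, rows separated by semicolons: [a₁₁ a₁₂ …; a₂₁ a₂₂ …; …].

T = [41/85 -36/85 -74/17; 113/85 77/85 78/17; 0 0 1]

T1 = [1 0 0; 1 1 0; 0 0 1]
T2·T1 = [-1 0 0; 1 1 0; 0 0 1]
T3·…·T1 = [7/5 3/5 0; -1/5 -4/5 0; 0 0 1]
T4·…·T1 = [7/5 3/5 0; 1/5 4/5 0; 0 0 1]
T5·…·T1 = [7/5 3/5 2; 1/5 4/5 6; 0 0 1]
T6·…·T1 = [41/85 -36/85 -74/17; 113/85 77/85 78/17; 0 0 1]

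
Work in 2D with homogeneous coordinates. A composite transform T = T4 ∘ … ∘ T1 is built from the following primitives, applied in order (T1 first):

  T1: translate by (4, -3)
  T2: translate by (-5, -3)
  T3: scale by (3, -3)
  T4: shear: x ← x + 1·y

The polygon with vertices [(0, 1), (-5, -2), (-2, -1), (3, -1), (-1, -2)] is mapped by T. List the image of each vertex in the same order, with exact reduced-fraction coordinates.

T1 translate by (4, -3): (0, 1) → (4, -2); (-5, -2) → (-1, -5); (-2, -1) → (2, -4); (3, -1) → (7, -4); (-1, -2) → (3, -5)
T2 translate by (-5, -3): (4, -2) → (-1, -5); (-1, -5) → (-6, -8); (2, -4) → (-3, -7); (7, -4) → (2, -7); (3, -5) → (-2, -8)
T3 scale by (3, -3): (-1, -5) → (-3, 15); (-6, -8) → (-18, 24); (-3, -7) → (-9, 21); (2, -7) → (6, 21); (-2, -8) → (-6, 24)
T4 shear: x ← x + 1·y: (-3, 15) → (12, 15); (-18, 24) → (6, 24); (-9, 21) → (12, 21); (6, 21) → (27, 21); (-6, 24) → (18, 24)

image vertices: (12, 15), (6, 24), (12, 21), (27, 21), (18, 24)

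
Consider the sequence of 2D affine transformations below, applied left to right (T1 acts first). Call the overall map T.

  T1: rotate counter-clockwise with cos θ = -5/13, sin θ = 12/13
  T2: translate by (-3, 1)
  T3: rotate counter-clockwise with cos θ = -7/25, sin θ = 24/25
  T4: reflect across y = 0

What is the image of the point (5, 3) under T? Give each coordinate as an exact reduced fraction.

T(p) = (-692/325, 2806/325)

T1 rotate counter-clockwise with cos θ = -5/13, sin θ = 12/13: (5, 3) → (-61/13, 45/13)
T2 translate by (-3, 1): (-61/13, 45/13) → (-100/13, 58/13)
T3 rotate counter-clockwise with cos θ = -7/25, sin θ = 24/25: (-100/13, 58/13) → (-692/325, -2806/325)
T4 reflect across y = 0: (-692/325, -2806/325) → (-692/325, 2806/325)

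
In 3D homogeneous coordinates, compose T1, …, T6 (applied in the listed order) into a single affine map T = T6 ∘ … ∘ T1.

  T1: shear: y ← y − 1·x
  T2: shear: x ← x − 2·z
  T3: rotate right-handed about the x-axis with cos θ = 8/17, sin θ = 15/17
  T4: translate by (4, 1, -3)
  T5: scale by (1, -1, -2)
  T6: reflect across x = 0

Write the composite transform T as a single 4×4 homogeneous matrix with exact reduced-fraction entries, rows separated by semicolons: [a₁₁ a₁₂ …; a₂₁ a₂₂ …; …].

T = [-1 0 2 -4; 8/17 -8/17 15/17 -1; 30/17 -30/17 -16/17 6; 0 0 0 1]

T1 = [1 0 0 0; -1 1 0 0; 0 0 1 0; 0 0 0 1]
T2·T1 = [1 0 -2 0; -1 1 0 0; 0 0 1 0; 0 0 0 1]
T3·…·T1 = [1 0 -2 0; -8/17 8/17 -15/17 0; -15/17 15/17 8/17 0; 0 0 0 1]
T4·…·T1 = [1 0 -2 4; -8/17 8/17 -15/17 1; -15/17 15/17 8/17 -3; 0 0 0 1]
T5·…·T1 = [1 0 -2 4; 8/17 -8/17 15/17 -1; 30/17 -30/17 -16/17 6; 0 0 0 1]
T6·…·T1 = [-1 0 2 -4; 8/17 -8/17 15/17 -1; 30/17 -30/17 -16/17 6; 0 0 0 1]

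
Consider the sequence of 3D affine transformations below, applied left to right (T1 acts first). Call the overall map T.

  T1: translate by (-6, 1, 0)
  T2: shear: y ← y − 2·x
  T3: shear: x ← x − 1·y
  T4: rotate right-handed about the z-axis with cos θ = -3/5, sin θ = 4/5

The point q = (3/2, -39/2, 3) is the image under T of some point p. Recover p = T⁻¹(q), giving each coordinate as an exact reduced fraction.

T1 = [1 0 0 -6; 0 1 0 1; 0 0 1 0; 0 0 0 1]
T2·T1 = [1 0 0 -6; -2 1 0 13; 0 0 1 0; 0 0 0 1]
T3·…·T1 = [3 -1 0 -19; -2 1 0 13; 0 0 1 0; 0 0 0 1]
T4·…·T1 = [-1/5 -1/5 0 1; 18/5 -7/5 0 -23; 0 0 1 0; 0 0 0 1]
det M = 1; M⁻¹ = [-7/5 1/5 0 6; -18/5 -1/5 0 -1; 0 0 1 0; 0 0 0 1]
M⁻¹ · (3/2, -39/2, 3)ᵀ = (0, -5/2, 3)ᵀ

p = (0, -5/2, 3)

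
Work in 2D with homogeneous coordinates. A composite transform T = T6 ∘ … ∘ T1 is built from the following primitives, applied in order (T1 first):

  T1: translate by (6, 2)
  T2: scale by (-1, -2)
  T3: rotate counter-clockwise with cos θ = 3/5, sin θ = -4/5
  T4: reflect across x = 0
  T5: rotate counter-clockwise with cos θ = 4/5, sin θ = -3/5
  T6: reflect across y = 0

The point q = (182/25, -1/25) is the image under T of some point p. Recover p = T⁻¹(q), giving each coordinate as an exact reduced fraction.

T1 = [1 0 6; 0 1 2; 0 0 1]
T2·T1 = [-1 0 -6; 0 -2 -4; 0 0 1]
T3·…·T1 = [-3/5 -8/5 -34/5; 4/5 -6/5 12/5; 0 0 1]
T4·…·T1 = [3/5 8/5 34/5; 4/5 -6/5 12/5; 0 0 1]
T5·…·T1 = [24/25 14/25 172/25; 7/25 -48/25 -54/25; 0 0 1]
T6·…·T1 = [24/25 14/25 172/25; -7/25 48/25 54/25; 0 0 1]
det M = 2; M⁻¹ = [24/25 -7/25 -6; 7/50 12/25 -2; 0 0 1]
M⁻¹ · (182/25, -1/25)ᵀ = (1, -1)ᵀ

p = (1, -1)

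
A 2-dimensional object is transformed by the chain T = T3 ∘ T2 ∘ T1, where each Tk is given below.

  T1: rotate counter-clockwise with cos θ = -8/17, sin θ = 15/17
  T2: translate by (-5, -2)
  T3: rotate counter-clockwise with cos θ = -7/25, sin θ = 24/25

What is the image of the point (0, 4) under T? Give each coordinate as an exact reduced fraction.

T(p) = (2599/425, -3018/425)

T1 rotate counter-clockwise with cos θ = -8/17, sin θ = 15/17: (0, 4) → (-60/17, -32/17)
T2 translate by (-5, -2): (-60/17, -32/17) → (-145/17, -66/17)
T3 rotate counter-clockwise with cos θ = -7/25, sin θ = 24/25: (-145/17, -66/17) → (2599/425, -3018/425)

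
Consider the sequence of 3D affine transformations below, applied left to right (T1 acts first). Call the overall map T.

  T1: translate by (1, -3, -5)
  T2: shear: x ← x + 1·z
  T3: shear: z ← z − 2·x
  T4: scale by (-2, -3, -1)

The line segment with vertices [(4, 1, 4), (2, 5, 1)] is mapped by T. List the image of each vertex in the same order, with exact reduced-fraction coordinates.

image vertices: (-8, 6, 9), (2, -6, 2)

T1 translate by (1, -3, -5): (4, 1, 4) → (5, -2, -1); (2, 5, 1) → (3, 2, -4)
T2 shear: x ← x + 1·z: (5, -2, -1) → (4, -2, -1); (3, 2, -4) → (-1, 2, -4)
T3 shear: z ← z − 2·x: (4, -2, -1) → (4, -2, -9); (-1, 2, -4) → (-1, 2, -2)
T4 scale by (-2, -3, -1): (4, -2, -9) → (-8, 6, 9); (-1, 2, -2) → (2, -6, 2)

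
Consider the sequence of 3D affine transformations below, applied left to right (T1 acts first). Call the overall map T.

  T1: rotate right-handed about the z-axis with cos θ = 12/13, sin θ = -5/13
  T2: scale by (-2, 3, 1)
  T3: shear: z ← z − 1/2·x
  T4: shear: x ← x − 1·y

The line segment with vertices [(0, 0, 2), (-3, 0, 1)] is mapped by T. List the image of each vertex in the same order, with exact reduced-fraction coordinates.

T1 rotate right-handed about the z-axis with cos θ = 12/13, sin θ = -5/13: (0, 0, 2) → (0, 0, 2); (-3, 0, 1) → (-36/13, 15/13, 1)
T2 scale by (-2, 3, 1): (0, 0, 2) → (0, 0, 2); (-36/13, 15/13, 1) → (72/13, 45/13, 1)
T3 shear: z ← z − 1/2·x: (0, 0, 2) → (0, 0, 2); (72/13, 45/13, 1) → (72/13, 45/13, -23/13)
T4 shear: x ← x − 1·y: (0, 0, 2) → (0, 0, 2); (72/13, 45/13, -23/13) → (27/13, 45/13, -23/13)

image vertices: (0, 0, 2), (27/13, 45/13, -23/13)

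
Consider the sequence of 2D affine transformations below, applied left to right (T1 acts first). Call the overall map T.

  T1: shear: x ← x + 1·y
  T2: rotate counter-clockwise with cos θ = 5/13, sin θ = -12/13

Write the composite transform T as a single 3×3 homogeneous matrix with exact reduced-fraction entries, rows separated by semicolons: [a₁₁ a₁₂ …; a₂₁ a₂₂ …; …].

T1 = [1 1 0; 0 1 0; 0 0 1]
T2·T1 = [5/13 17/13 0; -12/13 -7/13 0; 0 0 1]

T = [5/13 17/13 0; -12/13 -7/13 0; 0 0 1]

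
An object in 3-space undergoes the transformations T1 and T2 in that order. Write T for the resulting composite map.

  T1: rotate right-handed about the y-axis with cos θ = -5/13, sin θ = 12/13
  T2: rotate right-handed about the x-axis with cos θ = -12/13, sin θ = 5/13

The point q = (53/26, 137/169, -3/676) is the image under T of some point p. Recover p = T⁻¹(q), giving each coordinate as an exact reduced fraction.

T1 = [-5/13 0 12/13 0; 0 1 0 0; -12/13 0 -5/13 0; 0 0 0 1]
T2·T1 = [-5/13 0 12/13 0; 60/169 -12/13 25/169 0; 144/169 5/13 60/169 0; 0 0 0 1]
det M = 1; M⁻¹ = [-5/13 60/169 144/169 0; 0 -12/13 5/13 0; 12/13 25/169 60/169 0; 0 0 0 1]
M⁻¹ · (53/26, 137/169, -3/676)ᵀ = (-1/2, -3/4, 2)ᵀ

p = (-1/2, -3/4, 2)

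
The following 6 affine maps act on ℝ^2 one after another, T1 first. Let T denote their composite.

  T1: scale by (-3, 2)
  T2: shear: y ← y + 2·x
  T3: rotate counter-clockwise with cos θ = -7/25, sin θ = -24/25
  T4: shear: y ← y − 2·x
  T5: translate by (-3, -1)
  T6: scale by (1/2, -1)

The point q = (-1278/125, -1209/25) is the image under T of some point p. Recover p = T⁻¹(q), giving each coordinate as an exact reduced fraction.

p = (3, -7/5)

T1 = [-3 0 0; 0 2 0; 0 0 1]
T2·T1 = [-3 0 0; -6 2 0; 0 0 1]
T3·…·T1 = [-123/25 48/25 0; 114/25 -14/25 0; 0 0 1]
T4·…·T1 = [-123/25 48/25 0; 72/5 -22/5 0; 0 0 1]
T5·…·T1 = [-123/25 48/25 -3; 72/5 -22/5 -1; 0 0 1]
T6·…·T1 = [-123/50 24/25 -3/2; -72/5 22/5 1; 0 0 1]
det M = 3; M⁻¹ = [22/15 -8/25 63/25; 24/5 -41/50 401/50; 0 0 1]
M⁻¹ · (-1278/125, -1209/25)ᵀ = (3, -7/5)ᵀ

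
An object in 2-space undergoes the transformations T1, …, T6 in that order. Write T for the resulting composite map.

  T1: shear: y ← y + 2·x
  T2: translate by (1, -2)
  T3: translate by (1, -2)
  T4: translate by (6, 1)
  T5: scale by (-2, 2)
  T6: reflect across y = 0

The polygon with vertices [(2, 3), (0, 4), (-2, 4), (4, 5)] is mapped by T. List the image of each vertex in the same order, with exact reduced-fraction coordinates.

image vertices: (-20, -8), (-16, -2), (-12, 6), (-24, -20)

T1 shear: y ← y + 2·x: (2, 3) → (2, 7); (0, 4) → (0, 4); (-2, 4) → (-2, 0); (4, 5) → (4, 13)
T2 translate by (1, -2): (2, 7) → (3, 5); (0, 4) → (1, 2); (-2, 0) → (-1, -2); (4, 13) → (5, 11)
T3 translate by (1, -2): (3, 5) → (4, 3); (1, 2) → (2, 0); (-1, -2) → (0, -4); (5, 11) → (6, 9)
T4 translate by (6, 1): (4, 3) → (10, 4); (2, 0) → (8, 1); (0, -4) → (6, -3); (6, 9) → (12, 10)
T5 scale by (-2, 2): (10, 4) → (-20, 8); (8, 1) → (-16, 2); (6, -3) → (-12, -6); (12, 10) → (-24, 20)
T6 reflect across y = 0: (-20, 8) → (-20, -8); (-16, 2) → (-16, -2); (-12, -6) → (-12, 6); (-24, 20) → (-24, -20)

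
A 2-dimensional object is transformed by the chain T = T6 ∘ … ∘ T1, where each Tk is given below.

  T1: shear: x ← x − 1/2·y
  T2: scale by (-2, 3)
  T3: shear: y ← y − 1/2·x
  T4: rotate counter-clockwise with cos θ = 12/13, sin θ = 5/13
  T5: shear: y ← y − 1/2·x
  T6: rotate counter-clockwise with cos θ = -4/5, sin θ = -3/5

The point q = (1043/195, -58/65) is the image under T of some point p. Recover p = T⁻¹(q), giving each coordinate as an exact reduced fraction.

T1 = [1 -1/2 0; 0 1 0; 0 0 1]
T2·T1 = [-2 1 0; 0 3 0; 0 0 1]
T3·…·T1 = [-2 1 0; 1 5/2 0; 0 0 1]
T4·…·T1 = [-29/13 -1/26 0; 2/13 35/13 0; 0 0 1]
T5·…·T1 = [-29/13 -1/26 0; 33/26 141/52 0; 0 0 1]
T6·…·T1 = [331/130 431/260 0; 21/65 -279/130 0; 0 0 1]
det M = -6; M⁻¹ = [93/260 431/1560 0; 7/130 -331/780 0; 0 0 1]
M⁻¹ · (1043/195, -58/65)ᵀ = (5/3, 2/3)ᵀ

p = (5/3, 2/3)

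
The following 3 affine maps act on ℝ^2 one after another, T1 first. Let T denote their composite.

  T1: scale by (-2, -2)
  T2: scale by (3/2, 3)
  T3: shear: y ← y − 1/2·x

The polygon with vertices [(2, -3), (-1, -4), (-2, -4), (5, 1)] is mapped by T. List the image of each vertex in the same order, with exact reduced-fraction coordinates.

image vertices: (-6, 21), (3, 45/2), (6, 21), (-15, 3/2)

T1 scale by (-2, -2): (2, -3) → (-4, 6); (-1, -4) → (2, 8); (-2, -4) → (4, 8); (5, 1) → (-10, -2)
T2 scale by (3/2, 3): (-4, 6) → (-6, 18); (2, 8) → (3, 24); (4, 8) → (6, 24); (-10, -2) → (-15, -6)
T3 shear: y ← y − 1/2·x: (-6, 18) → (-6, 21); (3, 24) → (3, 45/2); (6, 24) → (6, 21); (-15, -6) → (-15, 3/2)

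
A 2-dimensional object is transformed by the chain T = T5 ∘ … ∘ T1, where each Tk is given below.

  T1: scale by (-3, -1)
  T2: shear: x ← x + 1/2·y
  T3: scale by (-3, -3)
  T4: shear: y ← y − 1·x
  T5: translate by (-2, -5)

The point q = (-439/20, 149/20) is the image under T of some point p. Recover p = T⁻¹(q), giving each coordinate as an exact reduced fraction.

p = (-9/5, -5/2)

T1 = [-3 0 0; 0 -1 0; 0 0 1]
T2·T1 = [-3 -1/2 0; 0 -1 0; 0 0 1]
T3·…·T1 = [9 3/2 0; 0 3 0; 0 0 1]
T4·…·T1 = [9 3/2 0; -9 3/2 0; 0 0 1]
T5·…·T1 = [9 3/2 -2; -9 3/2 -5; 0 0 1]
det M = 27; M⁻¹ = [1/18 -1/18 -1/6; 1/3 1/3 7/3; 0 0 1]
M⁻¹ · (-439/20, 149/20)ᵀ = (-9/5, -5/2)ᵀ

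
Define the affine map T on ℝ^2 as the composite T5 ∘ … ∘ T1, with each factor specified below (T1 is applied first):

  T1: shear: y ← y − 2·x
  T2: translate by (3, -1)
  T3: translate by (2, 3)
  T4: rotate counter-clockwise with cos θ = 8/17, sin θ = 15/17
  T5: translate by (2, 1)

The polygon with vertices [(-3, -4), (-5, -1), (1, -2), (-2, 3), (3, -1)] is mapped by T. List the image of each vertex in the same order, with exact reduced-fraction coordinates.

T1 shear: y ← y − 2·x: (-3, -4) → (-3, 2); (-5, -1) → (-5, 9); (1, -2) → (1, -4); (-2, 3) → (-2, 7); (3, -1) → (3, -7)
T2 translate by (3, -1): (-3, 2) → (0, 1); (-5, 9) → (-2, 8); (1, -4) → (4, -5); (-2, 7) → (1, 6); (3, -7) → (6, -8)
T3 translate by (2, 3): (0, 1) → (2, 4); (-2, 8) → (0, 11); (4, -5) → (6, -2); (1, 6) → (3, 9); (6, -8) → (8, -5)
T4 rotate counter-clockwise with cos θ = 8/17, sin θ = 15/17: (2, 4) → (-44/17, 62/17); (0, 11) → (-165/17, 88/17); (6, -2) → (78/17, 74/17); (3, 9) → (-111/17, 117/17); (8, -5) → (139/17, 80/17)
T5 translate by (2, 1): (-44/17, 62/17) → (-10/17, 79/17); (-165/17, 88/17) → (-131/17, 105/17); (78/17, 74/17) → (112/17, 91/17); (-111/17, 117/17) → (-77/17, 134/17); (139/17, 80/17) → (173/17, 97/17)

image vertices: (-10/17, 79/17), (-131/17, 105/17), (112/17, 91/17), (-77/17, 134/17), (173/17, 97/17)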